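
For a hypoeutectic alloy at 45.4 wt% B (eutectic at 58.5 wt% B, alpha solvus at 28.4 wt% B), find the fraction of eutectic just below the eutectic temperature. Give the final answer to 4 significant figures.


f_primary = (C_e - C0) / (C_e - C_alpha_max)
f_primary = (58.5 - 45.4) / (58.5 - 28.4)
f_primary = 0.435216
f_eutectic = 1 - 0.435216 = 0.5648


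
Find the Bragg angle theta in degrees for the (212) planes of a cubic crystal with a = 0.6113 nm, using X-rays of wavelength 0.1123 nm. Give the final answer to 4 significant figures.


d = a / sqrt(h^2+k^2+l^2)
d = 0.6113 / sqrt(9) = 0.203767 nm
lambda = 2*d*sin(theta)  =>  sin(theta) = lambda / (2*d)
sin(theta) = 0.1123 / (2 * 0.203767) = 0.27556
theta = 16 deg


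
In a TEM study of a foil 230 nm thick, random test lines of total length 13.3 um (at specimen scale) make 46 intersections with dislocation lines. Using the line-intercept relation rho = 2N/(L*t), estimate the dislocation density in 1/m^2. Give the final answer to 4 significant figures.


rho = 2N / (L * t)
L = 13.3 um = 1.33e-05 m, t = 230 nm = 2.3e-07 m
rho = 2 * 46 / (1.33e-05 * 2.3e-07)
rho = 3.008e+13 1/m^2


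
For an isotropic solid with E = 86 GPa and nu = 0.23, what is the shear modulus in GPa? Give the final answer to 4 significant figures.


G = E / (2*(1+nu))
G = 86 / (2*(1+0.23))
G = 34.96 GPa


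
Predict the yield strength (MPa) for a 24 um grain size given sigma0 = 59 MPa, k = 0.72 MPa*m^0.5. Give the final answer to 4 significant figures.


sigma_y = sigma0 + k / sqrt(d)
d = 24 um = 2.4e-05 m
sigma_y = 59 + 0.72 / sqrt(2.4e-05)
sigma_y = 206 MPa


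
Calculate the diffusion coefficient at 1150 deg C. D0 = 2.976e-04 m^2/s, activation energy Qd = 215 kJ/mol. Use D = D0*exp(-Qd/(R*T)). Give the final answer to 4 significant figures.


D = D0 * exp(-Qd / (R*T))
T = 1423.15 K
D = 2.976e-04 * exp(-215e3 / (8.314 * 1423.15))
D = 3.82e-12 m^2/s


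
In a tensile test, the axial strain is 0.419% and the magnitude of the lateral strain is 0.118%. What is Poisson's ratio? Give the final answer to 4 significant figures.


nu = -epsilon_lat / epsilon_axial
Lateral strain is contraction (negative), so using magnitudes:
nu = 0.118 / 0.419
nu = 0.2816


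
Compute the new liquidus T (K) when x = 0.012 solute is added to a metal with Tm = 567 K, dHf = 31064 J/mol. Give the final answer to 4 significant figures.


dT = R*Tm^2*x / dHf
dT = 8.314 * 567^2 * 0.012 / 31064
dT = 1.03252 K
T_new = 567 - 1.03252 = 566 K


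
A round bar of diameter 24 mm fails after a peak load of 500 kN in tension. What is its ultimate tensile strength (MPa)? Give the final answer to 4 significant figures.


A0 = pi*(d/2)^2 = pi*(24/2)^2 = 452.389 mm^2
UTS = F_max / A0 = 500*1000 / 452.389
UTS = 1105 MPa


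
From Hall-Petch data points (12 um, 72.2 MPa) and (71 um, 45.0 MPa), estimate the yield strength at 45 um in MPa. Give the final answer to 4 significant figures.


sigma_y = sigma0 + k / sqrt(d)
1/sqrt(d1) = 1/sqrt(1.2e-05) = 288.675;  1/sqrt(d2) = 118.678
k = (sigma1 - sigma2) / (1/sqrt(d1) - 1/sqrt(d2)) = (72.2 - 45.0) / (288.675 - 118.678) = 0.160003 MPa*m^0.5
sigma0 = sigma1 - k/sqrt(d1) = 72.2 - 0.160003*288.675 = 26.0112 MPa
sigma_y(d3) = 26.0112 + 0.160003 / sqrt(4.5e-05) = 49.86 MPa


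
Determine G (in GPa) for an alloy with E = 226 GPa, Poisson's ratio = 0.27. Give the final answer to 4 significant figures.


G = E / (2*(1+nu))
G = 226 / (2*(1+0.27))
G = 88.98 GPa


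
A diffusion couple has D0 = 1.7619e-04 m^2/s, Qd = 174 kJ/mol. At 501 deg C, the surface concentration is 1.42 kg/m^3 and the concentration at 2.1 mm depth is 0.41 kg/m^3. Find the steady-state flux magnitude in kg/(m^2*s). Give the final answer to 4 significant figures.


Step 1: D = D0 * exp(-Qd/(R*T))
T = 501 + 273.15 = 774.15 K
D = 1.7619e-04 * exp(-174e3 / (8.314 * 774.15)) = 3.20008e-16 m^2/s
Step 2: J = D * (C1 - C2) / dx
J = 3.20008e-16 * (1.42 - 0.41) / 2.1e-03
J = 1.539e-13 kg/(m^2*s)


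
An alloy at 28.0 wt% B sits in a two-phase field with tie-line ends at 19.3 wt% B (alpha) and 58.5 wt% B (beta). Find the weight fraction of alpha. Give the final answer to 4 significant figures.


f_alpha = (C_beta - C0) / (C_beta - C_alpha)
f_alpha = (58.5 - 28.0) / (58.5 - 19.3)
f_alpha = 0.7781


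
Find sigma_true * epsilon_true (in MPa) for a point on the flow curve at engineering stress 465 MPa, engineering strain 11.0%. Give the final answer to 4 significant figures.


sigma_true = sigma_eng * (1 + epsilon_eng)
sigma_true = 465 * (1 + 0.11) = 516.15 MPa
epsilon_true = ln(1 + epsilon_eng)
epsilon_true = ln(1 + 0.11) = 0.10436
sigma_true * epsilon_true = 516.15 * 0.10436 = 53.87 MPa


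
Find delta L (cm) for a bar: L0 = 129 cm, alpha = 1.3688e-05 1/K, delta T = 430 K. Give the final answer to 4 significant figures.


dL = L0 * alpha * dT
dL = 129 * 1.3688e-05 * 430
dL = 0.7593 cm


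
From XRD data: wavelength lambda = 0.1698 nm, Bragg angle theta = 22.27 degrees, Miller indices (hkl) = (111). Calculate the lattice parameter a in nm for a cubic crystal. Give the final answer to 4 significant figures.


d = lambda / (2*sin(theta))
d = 0.1698 / (2*sin(22.27 deg))
d = 0.224027 nm
a = d * sqrt(h^2+k^2+l^2) = 0.224027 * sqrt(3)
a = 0.388 nm


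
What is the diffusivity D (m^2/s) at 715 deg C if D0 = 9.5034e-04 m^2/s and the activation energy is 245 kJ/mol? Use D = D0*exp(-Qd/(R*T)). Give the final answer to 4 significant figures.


D = D0 * exp(-Qd / (R*T))
T = 988.15 K
D = 9.5034e-04 * exp(-245e3 / (8.314 * 988.15))
D = 1.063e-16 m^2/s


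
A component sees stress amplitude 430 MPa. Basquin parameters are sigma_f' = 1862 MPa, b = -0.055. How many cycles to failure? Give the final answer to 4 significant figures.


sigma_a = sigma_f' * (2*Nf)^b
2*Nf = (sigma_a / sigma_f')^(1/b)
2*Nf = (430 / 1862)^(1/-0.055)
2*Nf = 3.74051e+11
Nf = 1.87e+11 cycles


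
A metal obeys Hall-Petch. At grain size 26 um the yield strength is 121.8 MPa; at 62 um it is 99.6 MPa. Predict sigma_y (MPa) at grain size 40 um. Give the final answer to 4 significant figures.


sigma_y = sigma0 + k / sqrt(d)
1/sqrt(d1) = 1/sqrt(2.6e-05) = 196.116;  1/sqrt(d2) = 127
k = (sigma1 - sigma2) / (1/sqrt(d1) - 1/sqrt(d2)) = (121.8 - 99.6) / (196.116 - 127) = 0.321199 MPa*m^0.5
sigma0 = sigma1 - k/sqrt(d1) = 121.8 - 0.321199*196.116 = 58.8077 MPa
sigma_y(d3) = 58.8077 + 0.321199 / sqrt(4e-05) = 109.6 MPa


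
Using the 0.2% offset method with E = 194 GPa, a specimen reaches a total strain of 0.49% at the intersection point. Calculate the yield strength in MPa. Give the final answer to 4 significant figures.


Offset strain = 0.002
Elastic strain at yield = total_strain - offset = 4.9e-03 - 0.002 = 2.9e-03
sigma_y = E * elastic_strain = 194000 * 2.9e-03
sigma_y = 562.6 MPa


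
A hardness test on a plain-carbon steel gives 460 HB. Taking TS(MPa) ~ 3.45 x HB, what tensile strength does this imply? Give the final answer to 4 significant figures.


TS (MPa) = 3.45 * HB
TS = 3.45 * 460
TS = 1587 MPa


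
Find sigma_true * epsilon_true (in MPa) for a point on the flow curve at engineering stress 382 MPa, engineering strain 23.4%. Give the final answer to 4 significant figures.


sigma_true = sigma_eng * (1 + epsilon_eng)
sigma_true = 382 * (1 + 0.234) = 471.388 MPa
epsilon_true = ln(1 + epsilon_eng)
epsilon_true = ln(1 + 0.234) = 0.210261
sigma_true * epsilon_true = 471.388 * 0.210261 = 99.11 MPa


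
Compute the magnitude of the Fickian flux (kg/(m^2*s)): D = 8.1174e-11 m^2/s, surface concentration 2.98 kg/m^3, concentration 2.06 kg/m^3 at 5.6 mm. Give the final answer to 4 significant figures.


J = -D * (dC/dx) = D * (C1 - C2) / dx
J = 8.1174e-11 * (2.98 - 2.06) / 5.6e-03
J = 1.334e-08 kg/(m^2*s)


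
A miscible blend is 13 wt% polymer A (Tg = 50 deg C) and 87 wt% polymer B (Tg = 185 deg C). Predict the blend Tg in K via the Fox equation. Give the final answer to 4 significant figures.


1/Tg = w1/Tg1 + w2/Tg2 (in Kelvin)
Tg1 = 323.15 K, Tg2 = 458.15 K
1/Tg = 0.13/323.15 + 0.87/458.15
Tg = 434.5 K


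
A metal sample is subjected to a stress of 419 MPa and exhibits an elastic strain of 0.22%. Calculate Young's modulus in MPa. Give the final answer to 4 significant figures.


E = sigma / epsilon
epsilon = 0.22% = 2.2e-03
E = 419 / 2.2e-03
E = 190500 MPa


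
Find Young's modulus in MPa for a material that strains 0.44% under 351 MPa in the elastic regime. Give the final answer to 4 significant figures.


E = sigma / epsilon
epsilon = 0.44% = 4.4e-03
E = 351 / 4.4e-03
E = 79770 MPa


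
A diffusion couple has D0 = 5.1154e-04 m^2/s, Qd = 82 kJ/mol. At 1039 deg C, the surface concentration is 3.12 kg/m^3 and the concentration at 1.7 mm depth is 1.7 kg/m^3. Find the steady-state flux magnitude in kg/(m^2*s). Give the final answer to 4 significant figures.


Step 1: D = D0 * exp(-Qd/(R*T))
T = 1039 + 273.15 = 1312.15 K
D = 5.1154e-04 * exp(-82e3 / (8.314 * 1312.15)) = 2.78272e-07 m^2/s
Step 2: J = D * (C1 - C2) / dx
J = 2.78272e-07 * (3.12 - 1.7) / 1.7e-03
J = 2.324e-04 kg/(m^2*s)


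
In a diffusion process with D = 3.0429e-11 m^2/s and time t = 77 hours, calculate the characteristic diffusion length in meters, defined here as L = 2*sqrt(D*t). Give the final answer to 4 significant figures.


t = 77 hr = 277200 s
Diffusion length = 2*sqrt(D*t)
= 2*sqrt(3.0429e-11 * 277200)
= 5.809e-03 m


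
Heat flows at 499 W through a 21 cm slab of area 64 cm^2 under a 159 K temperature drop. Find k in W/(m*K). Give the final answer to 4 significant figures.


k = Q*L / (A*dT)
L = 0.21 m, A = 6.4e-03 m^2
k = 499 * 0.21 / (6.4e-03 * 159)
k = 103 W/(m*K)


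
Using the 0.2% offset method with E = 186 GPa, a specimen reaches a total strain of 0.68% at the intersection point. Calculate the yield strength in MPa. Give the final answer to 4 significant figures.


Offset strain = 0.002
Elastic strain at yield = total_strain - offset = 6.8e-03 - 0.002 = 4.8e-03
sigma_y = E * elastic_strain = 186000 * 4.8e-03
sigma_y = 892.8 MPa


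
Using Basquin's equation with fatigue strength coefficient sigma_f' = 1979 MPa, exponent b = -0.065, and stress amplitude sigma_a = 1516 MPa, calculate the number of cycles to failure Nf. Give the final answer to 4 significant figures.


sigma_a = sigma_f' * (2*Nf)^b
2*Nf = (sigma_a / sigma_f')^(1/b)
2*Nf = (1516 / 1979)^(1/-0.065)
2*Nf = 60.3555
Nf = 30.18 cycles


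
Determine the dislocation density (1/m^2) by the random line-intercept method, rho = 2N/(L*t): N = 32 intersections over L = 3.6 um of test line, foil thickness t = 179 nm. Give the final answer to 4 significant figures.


rho = 2N / (L * t)
L = 3.6 um = 3.6e-06 m, t = 179 nm = 1.79e-07 m
rho = 2 * 32 / (3.6e-06 * 1.79e-07)
rho = 9.932e+13 1/m^2


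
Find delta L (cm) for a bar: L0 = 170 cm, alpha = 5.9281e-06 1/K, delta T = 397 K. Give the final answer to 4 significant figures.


dL = L0 * alpha * dT
dL = 170 * 5.9281e-06 * 397
dL = 0.4001 cm


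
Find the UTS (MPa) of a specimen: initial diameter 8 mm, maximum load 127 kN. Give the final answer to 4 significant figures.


A0 = pi*(d/2)^2 = pi*(8/2)^2 = 50.2655 mm^2
UTS = F_max / A0 = 127*1000 / 50.2655
UTS = 2527 MPa


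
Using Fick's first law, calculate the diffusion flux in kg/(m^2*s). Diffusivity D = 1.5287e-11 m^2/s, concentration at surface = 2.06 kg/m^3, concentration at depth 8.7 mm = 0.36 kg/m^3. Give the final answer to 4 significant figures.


J = -D * (dC/dx) = D * (C1 - C2) / dx
J = 1.5287e-11 * (2.06 - 0.36) / 8.7e-03
J = 2.987e-09 kg/(m^2*s)


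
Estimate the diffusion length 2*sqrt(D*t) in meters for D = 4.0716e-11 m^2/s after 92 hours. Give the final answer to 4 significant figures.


t = 92 hr = 331200 s
Diffusion length = 2*sqrt(D*t)
= 2*sqrt(4.0716e-11 * 331200)
= 7.344e-03 m


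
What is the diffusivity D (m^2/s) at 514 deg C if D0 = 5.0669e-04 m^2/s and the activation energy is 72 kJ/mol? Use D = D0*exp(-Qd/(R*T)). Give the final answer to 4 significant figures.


D = D0 * exp(-Qd / (R*T))
T = 787.15 K
D = 5.0669e-04 * exp(-72e3 / (8.314 * 787.15))
D = 8.447e-09 m^2/s


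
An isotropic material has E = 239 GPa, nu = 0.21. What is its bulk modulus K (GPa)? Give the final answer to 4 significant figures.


K = E / (3*(1-2*nu))
K = 239 / (3*(1-2*0.21))
K = 137.4 GPa


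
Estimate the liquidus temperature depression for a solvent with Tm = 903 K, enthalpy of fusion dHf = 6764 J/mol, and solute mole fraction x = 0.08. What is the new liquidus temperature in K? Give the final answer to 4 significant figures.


dT = R*Tm^2*x / dHf
dT = 8.314 * 903^2 * 0.08 / 6764
dT = 80.1811 K
T_new = 903 - 80.1811 = 822.8 K


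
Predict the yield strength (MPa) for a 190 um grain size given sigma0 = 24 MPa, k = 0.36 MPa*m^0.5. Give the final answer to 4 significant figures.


sigma_y = sigma0 + k / sqrt(d)
d = 190 um = 1.9e-04 m
sigma_y = 24 + 0.36 / sqrt(1.9e-04)
sigma_y = 50.12 MPa


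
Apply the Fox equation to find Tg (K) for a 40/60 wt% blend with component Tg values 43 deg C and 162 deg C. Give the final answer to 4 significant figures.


1/Tg = w1/Tg1 + w2/Tg2 (in Kelvin)
Tg1 = 316.15 K, Tg2 = 435.15 K
1/Tg = 0.4/316.15 + 0.6/435.15
Tg = 378.2 K


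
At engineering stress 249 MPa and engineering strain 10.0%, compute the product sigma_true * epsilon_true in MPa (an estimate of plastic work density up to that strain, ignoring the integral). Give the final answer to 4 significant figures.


sigma_true = sigma_eng * (1 + epsilon_eng)
sigma_true = 249 * (1 + 0.1) = 273.9 MPa
epsilon_true = ln(1 + epsilon_eng)
epsilon_true = ln(1 + 0.1) = 0.0953102
sigma_true * epsilon_true = 273.9 * 0.0953102 = 26.11 MPa


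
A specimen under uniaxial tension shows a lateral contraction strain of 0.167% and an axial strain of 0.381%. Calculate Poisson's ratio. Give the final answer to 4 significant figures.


nu = -epsilon_lat / epsilon_axial
Lateral strain is contraction (negative), so using magnitudes:
nu = 0.167 / 0.381
nu = 0.4383


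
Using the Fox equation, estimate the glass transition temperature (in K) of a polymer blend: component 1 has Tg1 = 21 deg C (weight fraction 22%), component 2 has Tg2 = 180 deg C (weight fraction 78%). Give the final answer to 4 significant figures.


1/Tg = w1/Tg1 + w2/Tg2 (in Kelvin)
Tg1 = 294.15 K, Tg2 = 453.15 K
1/Tg = 0.22/294.15 + 0.78/453.15
Tg = 405 K


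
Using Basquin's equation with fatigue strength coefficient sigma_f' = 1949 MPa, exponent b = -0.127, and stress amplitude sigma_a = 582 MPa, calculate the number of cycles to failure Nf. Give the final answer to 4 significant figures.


sigma_a = sigma_f' * (2*Nf)^b
2*Nf = (sigma_a / sigma_f')^(1/b)
2*Nf = (582 / 1949)^(1/-0.127)
2*Nf = 13582.6
Nf = 6791 cycles


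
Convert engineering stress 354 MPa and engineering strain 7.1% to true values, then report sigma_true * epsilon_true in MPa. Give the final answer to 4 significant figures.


sigma_true = sigma_eng * (1 + epsilon_eng)
sigma_true = 354 * (1 + 0.071) = 379.134 MPa
epsilon_true = ln(1 + epsilon_eng)
epsilon_true = ln(1 + 0.071) = 0.0685928
sigma_true * epsilon_true = 379.134 * 0.0685928 = 26.01 MPa


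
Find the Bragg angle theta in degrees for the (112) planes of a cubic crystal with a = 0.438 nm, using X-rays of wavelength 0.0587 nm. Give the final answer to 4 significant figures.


d = a / sqrt(h^2+k^2+l^2)
d = 0.438 / sqrt(6) = 0.178813 nm
lambda = 2*d*sin(theta)  =>  sin(theta) = lambda / (2*d)
sin(theta) = 0.0587 / (2 * 0.178813) = 0.164138
theta = 9.447 deg


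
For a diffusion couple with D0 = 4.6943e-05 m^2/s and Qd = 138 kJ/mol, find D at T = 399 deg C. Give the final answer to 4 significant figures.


D = D0 * exp(-Qd / (R*T))
T = 672.15 K
D = 4.6943e-05 * exp(-138e3 / (8.314 * 672.15))
D = 8.848e-16 m^2/s


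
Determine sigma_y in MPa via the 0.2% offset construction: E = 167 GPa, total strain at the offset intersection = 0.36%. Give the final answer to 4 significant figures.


Offset strain = 0.002
Elastic strain at yield = total_strain - offset = 3.6e-03 - 0.002 = 1.6e-03
sigma_y = E * elastic_strain = 167000 * 1.6e-03
sigma_y = 267.2 MPa


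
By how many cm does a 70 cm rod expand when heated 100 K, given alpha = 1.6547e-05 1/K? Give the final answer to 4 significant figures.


dL = L0 * alpha * dT
dL = 70 * 1.6547e-05 * 100
dL = 0.1158 cm


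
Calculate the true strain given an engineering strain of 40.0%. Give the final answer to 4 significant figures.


epsilon_true = ln(1 + epsilon_eng)
epsilon_true = ln(1 + 0.4)
epsilon_true = 0.3365


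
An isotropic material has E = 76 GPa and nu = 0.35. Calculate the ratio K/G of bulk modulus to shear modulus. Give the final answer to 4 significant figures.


G = E / (2*(1+nu))
G = 76 / (2*(1+0.35)) = 28.1481 GPa
K = E / (3*(1-2*nu))
K = 76 / (3*(1-2*0.35)) = 84.4444 GPa
K/G = 84.4444 / 28.1481 = 3


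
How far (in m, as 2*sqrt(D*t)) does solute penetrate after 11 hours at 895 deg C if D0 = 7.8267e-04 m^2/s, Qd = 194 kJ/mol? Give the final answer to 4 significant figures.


Step 1: D = D0 * exp(-Qd/(R*T))
T = 1168.15 K
D = 7.8267e-04 * exp(-194e3 / (8.314 * 1168.15)) = 1.65356e-12 m^2/s
Step 2: L = 2*sqrt(D*t)
t = 11 h = 39600 s
L = 2*sqrt(1.65356e-12 * 39600) = 5.118e-04 m


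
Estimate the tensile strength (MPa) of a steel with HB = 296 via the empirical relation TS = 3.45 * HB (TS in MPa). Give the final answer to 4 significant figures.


TS (MPa) = 3.45 * HB
TS = 3.45 * 296
TS = 1021 MPa


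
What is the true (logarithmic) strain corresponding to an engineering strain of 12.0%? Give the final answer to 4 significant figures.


epsilon_true = ln(1 + epsilon_eng)
epsilon_true = ln(1 + 0.12)
epsilon_true = 0.1133


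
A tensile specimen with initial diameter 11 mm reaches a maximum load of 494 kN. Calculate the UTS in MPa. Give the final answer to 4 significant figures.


A0 = pi*(d/2)^2 = pi*(11/2)^2 = 95.0332 mm^2
UTS = F_max / A0 = 494*1000 / 95.0332
UTS = 5198 MPa


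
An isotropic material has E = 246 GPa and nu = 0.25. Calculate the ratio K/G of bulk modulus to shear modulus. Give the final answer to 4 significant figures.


G = E / (2*(1+nu))
G = 246 / (2*(1+0.25)) = 98.4 GPa
K = E / (3*(1-2*nu))
K = 246 / (3*(1-2*0.25)) = 164 GPa
K/G = 164 / 98.4 = 1.667


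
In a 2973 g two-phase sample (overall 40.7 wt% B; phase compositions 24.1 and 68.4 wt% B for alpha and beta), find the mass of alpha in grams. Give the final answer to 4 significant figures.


f_alpha = (C_beta - C0) / (C_beta - C_alpha)
f_alpha = (68.4 - 40.7) / (68.4 - 24.1) = 0.625282
m_alpha = f_alpha * m_total = 0.625282 * 2973 = 1859 g


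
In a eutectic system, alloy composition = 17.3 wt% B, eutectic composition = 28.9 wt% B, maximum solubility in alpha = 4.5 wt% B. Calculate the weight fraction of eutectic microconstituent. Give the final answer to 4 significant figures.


f_primary = (C_e - C0) / (C_e - C_alpha_max)
f_primary = (28.9 - 17.3) / (28.9 - 4.5)
f_primary = 0.47541
f_eutectic = 1 - 0.47541 = 0.5246


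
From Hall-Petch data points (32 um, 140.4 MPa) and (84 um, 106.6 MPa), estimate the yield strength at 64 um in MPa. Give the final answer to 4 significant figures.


sigma_y = sigma0 + k / sqrt(d)
1/sqrt(d1) = 1/sqrt(3.2e-05) = 176.777;  1/sqrt(d2) = 109.109
k = (sigma1 - sigma2) / (1/sqrt(d1) - 1/sqrt(d2)) = (140.4 - 106.6) / (176.777 - 109.109) = 0.499499 MPa*m^0.5
sigma0 = sigma1 - k/sqrt(d1) = 140.4 - 0.499499*176.777 = 52.1001 MPa
sigma_y(d3) = 52.1001 + 0.499499 / sqrt(6.4e-05) = 114.5 MPa


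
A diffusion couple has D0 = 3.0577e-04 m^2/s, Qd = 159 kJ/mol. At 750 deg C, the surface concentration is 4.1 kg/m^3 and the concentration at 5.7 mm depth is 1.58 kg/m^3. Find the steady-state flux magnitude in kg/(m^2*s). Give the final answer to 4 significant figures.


Step 1: D = D0 * exp(-Qd/(R*T))
T = 750 + 273.15 = 1023.15 K
D = 3.0577e-04 * exp(-159e3 / (8.314 * 1023.15)) = 2.33191e-12 m^2/s
Step 2: J = D * (C1 - C2) / dx
J = 2.33191e-12 * (4.1 - 1.58) / 5.7e-03
J = 1.031e-09 kg/(m^2*s)


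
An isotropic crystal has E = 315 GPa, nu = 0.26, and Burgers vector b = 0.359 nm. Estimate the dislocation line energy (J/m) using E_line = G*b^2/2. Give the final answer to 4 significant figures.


Step 1: G = E / (2*(1+nu))
G = 315 / (2*(1+0.26)) = 125 GPa = 1.25e+11 Pa
Step 2: E_line = G*b^2/2
b = 0.359 nm = 3.59e-10 m
E_line = 0.5 * 1.25e+11 * (3.59e-10)^2 = 8.055e-09 J/m


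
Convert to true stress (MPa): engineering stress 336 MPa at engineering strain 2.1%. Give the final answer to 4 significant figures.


sigma_true = sigma_eng * (1 + epsilon_eng)
sigma_true = 336 * (1 + 0.021)
sigma_true = 343.1 MPa


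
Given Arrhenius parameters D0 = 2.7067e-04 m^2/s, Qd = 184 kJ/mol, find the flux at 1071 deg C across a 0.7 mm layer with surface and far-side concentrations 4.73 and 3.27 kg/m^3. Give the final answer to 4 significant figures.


Step 1: D = D0 * exp(-Qd/(R*T))
T = 1071 + 273.15 = 1344.15 K
D = 2.7067e-04 * exp(-184e3 / (8.314 * 1344.15)) = 1.91341e-11 m^2/s
Step 2: J = D * (C1 - C2) / dx
J = 1.91341e-11 * (4.73 - 3.27) / 7e-04
J = 3.991e-08 kg/(m^2*s)


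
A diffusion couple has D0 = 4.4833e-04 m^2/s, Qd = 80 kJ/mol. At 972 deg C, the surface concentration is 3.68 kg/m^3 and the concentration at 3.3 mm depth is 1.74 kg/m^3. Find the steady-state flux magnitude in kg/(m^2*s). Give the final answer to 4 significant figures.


Step 1: D = D0 * exp(-Qd/(R*T))
T = 972 + 273.15 = 1245.15 K
D = 4.4833e-04 * exp(-80e3 / (8.314 * 1245.15)) = 1.97441e-07 m^2/s
Step 2: J = D * (C1 - C2) / dx
J = 1.97441e-07 * (3.68 - 1.74) / 3.3e-03
J = 1.161e-04 kg/(m^2*s)


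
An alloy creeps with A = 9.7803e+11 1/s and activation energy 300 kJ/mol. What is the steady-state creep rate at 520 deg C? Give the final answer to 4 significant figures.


rate = A * exp(-Q / (R*T))
T = 520 + 273.15 = 793.15 K
rate = 9.7803e+11 * exp(-300e3 / (8.314 * 793.15))
rate = 1.708e-08 1/s


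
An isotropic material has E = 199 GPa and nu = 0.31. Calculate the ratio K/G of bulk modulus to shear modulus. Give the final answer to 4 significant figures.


G = E / (2*(1+nu))
G = 199 / (2*(1+0.31)) = 75.9542 GPa
K = E / (3*(1-2*nu))
K = 199 / (3*(1-2*0.31)) = 174.561 GPa
K/G = 174.561 / 75.9542 = 2.298


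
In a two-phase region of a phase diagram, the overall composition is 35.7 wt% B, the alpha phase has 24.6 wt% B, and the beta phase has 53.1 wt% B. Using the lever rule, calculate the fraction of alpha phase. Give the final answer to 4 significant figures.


f_alpha = (C_beta - C0) / (C_beta - C_alpha)
f_alpha = (53.1 - 35.7) / (53.1 - 24.6)
f_alpha = 0.6105


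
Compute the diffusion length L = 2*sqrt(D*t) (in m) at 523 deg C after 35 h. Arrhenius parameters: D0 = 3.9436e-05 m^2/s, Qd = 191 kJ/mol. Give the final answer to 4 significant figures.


Step 1: D = D0 * exp(-Qd/(R*T))
T = 796.15 K
D = 3.9436e-05 * exp(-191e3 / (8.314 * 796.15)) = 1.15908e-17 m^2/s
Step 2: L = 2*sqrt(D*t)
t = 35 h = 126000 s
L = 2*sqrt(1.15908e-17 * 126000) = 2.417e-06 m


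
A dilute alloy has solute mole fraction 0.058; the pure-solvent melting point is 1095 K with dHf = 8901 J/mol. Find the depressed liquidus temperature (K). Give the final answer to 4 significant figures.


dT = R*Tm^2*x / dHf
dT = 8.314 * 1095^2 * 0.058 / 8901
dT = 64.9572 K
T_new = 1095 - 64.9572 = 1030 K


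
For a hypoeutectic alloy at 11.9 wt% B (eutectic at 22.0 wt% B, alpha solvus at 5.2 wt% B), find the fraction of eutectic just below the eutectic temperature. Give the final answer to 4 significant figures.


f_primary = (C_e - C0) / (C_e - C_alpha_max)
f_primary = (22.0 - 11.9) / (22.0 - 5.2)
f_primary = 0.60119
f_eutectic = 1 - 0.60119 = 0.3988


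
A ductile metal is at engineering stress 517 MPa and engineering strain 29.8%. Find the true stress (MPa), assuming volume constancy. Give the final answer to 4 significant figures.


sigma_true = sigma_eng * (1 + epsilon_eng)
sigma_true = 517 * (1 + 0.298)
sigma_true = 671.1 MPa


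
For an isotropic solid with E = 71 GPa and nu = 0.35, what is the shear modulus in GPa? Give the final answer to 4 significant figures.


G = E / (2*(1+nu))
G = 71 / (2*(1+0.35))
G = 26.3 GPa


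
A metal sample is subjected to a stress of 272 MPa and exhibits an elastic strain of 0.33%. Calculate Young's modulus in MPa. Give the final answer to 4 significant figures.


E = sigma / epsilon
epsilon = 0.33% = 3.3e-03
E = 272 / 3.3e-03
E = 82420 MPa


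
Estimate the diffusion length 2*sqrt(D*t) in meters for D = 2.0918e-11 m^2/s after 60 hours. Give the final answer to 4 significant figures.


t = 60 hr = 216000 s
Diffusion length = 2*sqrt(D*t)
= 2*sqrt(2.0918e-11 * 216000)
= 4.251e-03 m


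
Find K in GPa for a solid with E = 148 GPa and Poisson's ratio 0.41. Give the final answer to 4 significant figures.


K = E / (3*(1-2*nu))
K = 148 / (3*(1-2*0.41))
K = 274.1 GPa


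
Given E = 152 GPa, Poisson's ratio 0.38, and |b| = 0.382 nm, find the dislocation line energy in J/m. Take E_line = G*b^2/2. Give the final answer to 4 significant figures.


Step 1: G = E / (2*(1+nu))
G = 152 / (2*(1+0.38)) = 55.0725 GPa = 5.50725e+10 Pa
Step 2: E_line = G*b^2/2
b = 0.382 nm = 3.82e-10 m
E_line = 0.5 * 5.50725e+10 * (3.82e-10)^2 = 4.018e-09 J/m


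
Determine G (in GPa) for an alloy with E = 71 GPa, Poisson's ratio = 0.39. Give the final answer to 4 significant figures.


G = E / (2*(1+nu))
G = 71 / (2*(1+0.39))
G = 25.54 GPa


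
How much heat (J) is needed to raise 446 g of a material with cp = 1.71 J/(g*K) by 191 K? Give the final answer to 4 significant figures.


Q = m * cp * dT
Q = 446 * 1.71 * 191
Q = 145700 J


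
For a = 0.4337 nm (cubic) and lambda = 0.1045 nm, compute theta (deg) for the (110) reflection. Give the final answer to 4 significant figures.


d = a / sqrt(h^2+k^2+l^2)
d = 0.4337 / sqrt(2) = 0.306672 nm
lambda = 2*d*sin(theta)  =>  sin(theta) = lambda / (2*d)
sin(theta) = 0.1045 / (2 * 0.306672) = 0.170377
theta = 9.81 deg


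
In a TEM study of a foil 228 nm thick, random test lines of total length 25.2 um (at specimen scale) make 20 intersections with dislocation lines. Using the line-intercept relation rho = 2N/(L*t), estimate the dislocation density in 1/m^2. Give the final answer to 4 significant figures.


rho = 2N / (L * t)
L = 25.2 um = 2.52e-05 m, t = 228 nm = 2.28e-07 m
rho = 2 * 20 / (2.52e-05 * 2.28e-07)
rho = 6.962e+12 1/m^2


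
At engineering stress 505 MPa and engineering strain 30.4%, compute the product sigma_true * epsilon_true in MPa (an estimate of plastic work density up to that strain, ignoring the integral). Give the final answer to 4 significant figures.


sigma_true = sigma_eng * (1 + epsilon_eng)
sigma_true = 505 * (1 + 0.304) = 658.52 MPa
epsilon_true = ln(1 + epsilon_eng)
epsilon_true = ln(1 + 0.304) = 0.265436
sigma_true * epsilon_true = 658.52 * 0.265436 = 174.8 MPa


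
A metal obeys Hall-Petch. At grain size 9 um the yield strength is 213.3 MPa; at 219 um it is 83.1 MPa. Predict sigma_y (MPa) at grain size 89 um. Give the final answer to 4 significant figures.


sigma_y = sigma0 + k / sqrt(d)
1/sqrt(d1) = 1/sqrt(9e-06) = 333.333;  1/sqrt(d2) = 67.5737
k = (sigma1 - sigma2) / (1/sqrt(d1) - 1/sqrt(d2)) = (213.3 - 83.1) / (333.333 - 67.5737) = 0.489916 MPa*m^0.5
sigma0 = sigma1 - k/sqrt(d1) = 213.3 - 0.489916*333.333 = 49.9945 MPa
sigma_y(d3) = 49.9945 + 0.489916 / sqrt(8.9e-05) = 101.9 MPa


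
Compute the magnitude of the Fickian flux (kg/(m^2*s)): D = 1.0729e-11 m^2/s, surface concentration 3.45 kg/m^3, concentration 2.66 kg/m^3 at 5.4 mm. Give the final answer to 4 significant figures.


J = -D * (dC/dx) = D * (C1 - C2) / dx
J = 1.0729e-11 * (3.45 - 2.66) / 5.4e-03
J = 1.57e-09 kg/(m^2*s)


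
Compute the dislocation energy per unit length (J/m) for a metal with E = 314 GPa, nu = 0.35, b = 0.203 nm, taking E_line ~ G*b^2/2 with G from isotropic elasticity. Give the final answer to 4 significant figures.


Step 1: G = E / (2*(1+nu))
G = 314 / (2*(1+0.35)) = 116.296 GPa = 1.16296e+11 Pa
Step 2: E_line = G*b^2/2
b = 0.203 nm = 2.03e-10 m
E_line = 0.5 * 1.16296e+11 * (2.03e-10)^2 = 2.396e-09 J/m


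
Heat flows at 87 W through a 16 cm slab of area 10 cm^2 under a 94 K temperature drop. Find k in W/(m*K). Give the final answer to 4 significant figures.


k = Q*L / (A*dT)
L = 0.16 m, A = 1e-03 m^2
k = 87 * 0.16 / (1e-03 * 94)
k = 148.1 W/(m*K)


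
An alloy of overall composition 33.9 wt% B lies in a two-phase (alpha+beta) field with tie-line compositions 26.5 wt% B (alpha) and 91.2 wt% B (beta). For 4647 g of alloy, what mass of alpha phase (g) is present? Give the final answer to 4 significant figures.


f_alpha = (C_beta - C0) / (C_beta - C_alpha)
f_alpha = (91.2 - 33.9) / (91.2 - 26.5) = 0.885626
m_alpha = f_alpha * m_total = 0.885626 * 4647 = 4116 g


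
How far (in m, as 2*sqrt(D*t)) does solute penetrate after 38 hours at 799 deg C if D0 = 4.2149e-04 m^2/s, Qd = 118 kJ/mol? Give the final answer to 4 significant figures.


Step 1: D = D0 * exp(-Qd/(R*T))
T = 1072.15 K
D = 4.2149e-04 * exp(-118e3 / (8.314 * 1072.15)) = 7.51062e-10 m^2/s
Step 2: L = 2*sqrt(D*t)
t = 38 h = 136800 s
L = 2*sqrt(7.51062e-10 * 136800) = 0.02027 m


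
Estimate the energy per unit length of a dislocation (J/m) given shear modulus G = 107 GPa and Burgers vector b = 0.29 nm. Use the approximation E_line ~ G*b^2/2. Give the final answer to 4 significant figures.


E = G*b^2/2
b = 0.29 nm = 2.9e-10 m
G = 107 GPa = 1.07e+11 Pa
E = 0.5 * 1.07e+11 * (2.9e-10)^2
E = 4.499e-09 J/m


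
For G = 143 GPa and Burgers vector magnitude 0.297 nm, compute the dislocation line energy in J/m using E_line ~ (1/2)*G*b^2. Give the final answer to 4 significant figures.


E = G*b^2/2
b = 0.297 nm = 2.97e-10 m
G = 143 GPa = 1.43e+11 Pa
E = 0.5 * 1.43e+11 * (2.97e-10)^2
E = 6.307e-09 J/m


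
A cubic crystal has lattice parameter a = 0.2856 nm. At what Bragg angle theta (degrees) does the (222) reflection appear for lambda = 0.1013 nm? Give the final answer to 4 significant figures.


d = a / sqrt(h^2+k^2+l^2)
d = 0.2856 / sqrt(12) = 0.0824456 nm
lambda = 2*d*sin(theta)  =>  sin(theta) = lambda / (2*d)
sin(theta) = 0.1013 / (2 * 0.0824456) = 0.614344
theta = 37.9 deg


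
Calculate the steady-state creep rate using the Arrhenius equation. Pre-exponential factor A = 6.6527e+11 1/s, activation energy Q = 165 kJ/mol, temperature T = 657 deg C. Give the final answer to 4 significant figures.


rate = A * exp(-Q / (R*T))
T = 657 + 273.15 = 930.15 K
rate = 6.6527e+11 * exp(-165e3 / (8.314 * 930.15))
rate = 360.3 1/s


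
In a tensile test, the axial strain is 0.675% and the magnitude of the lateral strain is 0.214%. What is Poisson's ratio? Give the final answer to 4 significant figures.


nu = -epsilon_lat / epsilon_axial
Lateral strain is contraction (negative), so using magnitudes:
nu = 0.214 / 0.675
nu = 0.317


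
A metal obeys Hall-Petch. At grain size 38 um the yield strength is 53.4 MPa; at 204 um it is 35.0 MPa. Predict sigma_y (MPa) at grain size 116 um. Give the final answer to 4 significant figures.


sigma_y = sigma0 + k / sqrt(d)
1/sqrt(d1) = 1/sqrt(3.8e-05) = 162.221;  1/sqrt(d2) = 70.014
k = (sigma1 - sigma2) / (1/sqrt(d1) - 1/sqrt(d2)) = (53.4 - 35.0) / (162.221 - 70.014) = 0.19955 MPa*m^0.5
sigma0 = sigma1 - k/sqrt(d1) = 53.4 - 0.19955*162.221 = 21.0287 MPa
sigma_y(d3) = 21.0287 + 0.19955 / sqrt(1.16e-04) = 39.56 MPa


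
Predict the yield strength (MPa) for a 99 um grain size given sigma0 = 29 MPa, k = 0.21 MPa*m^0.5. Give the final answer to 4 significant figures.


sigma_y = sigma0 + k / sqrt(d)
d = 99 um = 9.9e-05 m
sigma_y = 29 + 0.21 / sqrt(9.9e-05)
sigma_y = 50.11 MPa


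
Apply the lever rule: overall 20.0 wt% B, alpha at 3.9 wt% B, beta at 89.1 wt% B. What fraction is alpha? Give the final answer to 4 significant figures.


f_alpha = (C_beta - C0) / (C_beta - C_alpha)
f_alpha = (89.1 - 20.0) / (89.1 - 3.9)
f_alpha = 0.811


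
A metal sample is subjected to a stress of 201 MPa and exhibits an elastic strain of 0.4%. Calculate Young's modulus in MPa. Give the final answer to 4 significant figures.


E = sigma / epsilon
epsilon = 0.4% = 4e-03
E = 201 / 4e-03
E = 50250 MPa


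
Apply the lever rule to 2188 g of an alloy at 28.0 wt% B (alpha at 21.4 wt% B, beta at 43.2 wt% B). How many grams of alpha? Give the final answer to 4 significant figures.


f_alpha = (C_beta - C0) / (C_beta - C_alpha)
f_alpha = (43.2 - 28.0) / (43.2 - 21.4) = 0.697248
m_alpha = f_alpha * m_total = 0.697248 * 2188 = 1526 g


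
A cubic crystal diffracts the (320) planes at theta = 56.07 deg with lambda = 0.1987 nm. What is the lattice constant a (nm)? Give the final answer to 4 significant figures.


d = lambda / (2*sin(theta))
d = 0.1987 / (2*sin(56.07 deg))
d = 0.119739 nm
a = d * sqrt(h^2+k^2+l^2) = 0.119739 * sqrt(13)
a = 0.4317 nm


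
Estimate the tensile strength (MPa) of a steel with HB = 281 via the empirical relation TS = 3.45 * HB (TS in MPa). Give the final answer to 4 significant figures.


TS (MPa) = 3.45 * HB
TS = 3.45 * 281
TS = 969.5 MPa


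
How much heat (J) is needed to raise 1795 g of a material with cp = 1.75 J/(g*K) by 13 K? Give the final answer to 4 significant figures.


Q = m * cp * dT
Q = 1795 * 1.75 * 13
Q = 40840 J


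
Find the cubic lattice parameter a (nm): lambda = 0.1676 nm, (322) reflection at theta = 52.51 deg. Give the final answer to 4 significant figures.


d = lambda / (2*sin(theta))
d = 0.1676 / (2*sin(52.51 deg))
d = 0.105613 nm
a = d * sqrt(h^2+k^2+l^2) = 0.105613 * sqrt(17)
a = 0.4355 nm


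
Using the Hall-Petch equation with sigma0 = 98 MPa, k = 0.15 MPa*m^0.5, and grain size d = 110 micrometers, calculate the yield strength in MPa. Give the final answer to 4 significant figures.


sigma_y = sigma0 + k / sqrt(d)
d = 110 um = 1.1e-04 m
sigma_y = 98 + 0.15 / sqrt(1.1e-04)
sigma_y = 112.3 MPa


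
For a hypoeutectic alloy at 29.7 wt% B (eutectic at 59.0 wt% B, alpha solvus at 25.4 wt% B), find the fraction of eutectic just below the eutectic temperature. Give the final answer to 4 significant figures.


f_primary = (C_e - C0) / (C_e - C_alpha_max)
f_primary = (59.0 - 29.7) / (59.0 - 25.4)
f_primary = 0.872024
f_eutectic = 1 - 0.872024 = 0.128


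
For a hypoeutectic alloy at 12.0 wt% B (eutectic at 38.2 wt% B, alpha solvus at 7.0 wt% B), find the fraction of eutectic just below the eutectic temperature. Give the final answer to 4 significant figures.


f_primary = (C_e - C0) / (C_e - C_alpha_max)
f_primary = (38.2 - 12.0) / (38.2 - 7.0)
f_primary = 0.839744
f_eutectic = 1 - 0.839744 = 0.1603


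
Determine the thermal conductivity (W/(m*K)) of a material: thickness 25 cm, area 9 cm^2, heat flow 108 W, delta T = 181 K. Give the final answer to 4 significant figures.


k = Q*L / (A*dT)
L = 0.25 m, A = 9e-04 m^2
k = 108 * 0.25 / (9e-04 * 181)
k = 165.7 W/(m*K)


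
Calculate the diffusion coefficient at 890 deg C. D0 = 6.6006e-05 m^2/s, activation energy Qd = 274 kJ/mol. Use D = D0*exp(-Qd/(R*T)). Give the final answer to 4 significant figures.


D = D0 * exp(-Qd / (R*T))
T = 1163.15 K
D = 6.6006e-05 * exp(-274e3 / (8.314 * 1163.15))
D = 3.269e-17 m^2/s


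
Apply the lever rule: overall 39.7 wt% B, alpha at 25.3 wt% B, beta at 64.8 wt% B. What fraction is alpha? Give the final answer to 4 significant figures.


f_alpha = (C_beta - C0) / (C_beta - C_alpha)
f_alpha = (64.8 - 39.7) / (64.8 - 25.3)
f_alpha = 0.6354


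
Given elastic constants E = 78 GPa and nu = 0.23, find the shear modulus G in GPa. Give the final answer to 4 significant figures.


G = E / (2*(1+nu))
G = 78 / (2*(1+0.23))
G = 31.71 GPa


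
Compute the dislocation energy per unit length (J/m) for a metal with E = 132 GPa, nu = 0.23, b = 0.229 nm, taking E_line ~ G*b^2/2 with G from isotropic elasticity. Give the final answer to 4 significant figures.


Step 1: G = E / (2*(1+nu))
G = 132 / (2*(1+0.23)) = 53.6585 GPa = 5.36585e+10 Pa
Step 2: E_line = G*b^2/2
b = 0.229 nm = 2.29e-10 m
E_line = 0.5 * 5.36585e+10 * (2.29e-10)^2 = 1.407e-09 J/m


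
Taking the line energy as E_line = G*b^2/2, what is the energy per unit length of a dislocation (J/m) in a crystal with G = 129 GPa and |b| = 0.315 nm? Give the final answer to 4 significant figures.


E = G*b^2/2
b = 0.315 nm = 3.15e-10 m
G = 129 GPa = 1.29e+11 Pa
E = 0.5 * 1.29e+11 * (3.15e-10)^2
E = 6.4e-09 J/m


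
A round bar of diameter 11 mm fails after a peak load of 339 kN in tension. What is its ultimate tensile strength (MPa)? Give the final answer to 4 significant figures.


A0 = pi*(d/2)^2 = pi*(11/2)^2 = 95.0332 mm^2
UTS = F_max / A0 = 339*1000 / 95.0332
UTS = 3567 MPa


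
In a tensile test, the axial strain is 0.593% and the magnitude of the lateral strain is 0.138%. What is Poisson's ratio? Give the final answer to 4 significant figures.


nu = -epsilon_lat / epsilon_axial
Lateral strain is contraction (negative), so using magnitudes:
nu = 0.138 / 0.593
nu = 0.2327


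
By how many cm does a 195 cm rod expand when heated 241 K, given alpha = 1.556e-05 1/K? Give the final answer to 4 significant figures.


dL = L0 * alpha * dT
dL = 195 * 1.556e-05 * 241
dL = 0.7312 cm


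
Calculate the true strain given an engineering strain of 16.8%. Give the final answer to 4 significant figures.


epsilon_true = ln(1 + epsilon_eng)
epsilon_true = ln(1 + 0.168)
epsilon_true = 0.1553


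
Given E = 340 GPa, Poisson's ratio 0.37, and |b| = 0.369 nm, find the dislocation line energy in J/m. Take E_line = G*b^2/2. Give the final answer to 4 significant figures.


Step 1: G = E / (2*(1+nu))
G = 340 / (2*(1+0.37)) = 124.088 GPa = 1.24088e+11 Pa
Step 2: E_line = G*b^2/2
b = 0.369 nm = 3.69e-10 m
E_line = 0.5 * 1.24088e+11 * (3.69e-10)^2 = 8.448e-09 J/m


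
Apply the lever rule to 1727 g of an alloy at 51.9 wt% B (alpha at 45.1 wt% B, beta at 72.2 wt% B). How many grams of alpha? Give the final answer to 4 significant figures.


f_alpha = (C_beta - C0) / (C_beta - C_alpha)
f_alpha = (72.2 - 51.9) / (72.2 - 45.1) = 0.749077
m_alpha = f_alpha * m_total = 0.749077 * 1727 = 1294 g


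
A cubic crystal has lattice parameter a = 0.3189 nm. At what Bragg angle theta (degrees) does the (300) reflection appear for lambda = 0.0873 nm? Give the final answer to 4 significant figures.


d = a / sqrt(h^2+k^2+l^2)
d = 0.3189 / sqrt(9) = 0.1063 nm
lambda = 2*d*sin(theta)  =>  sin(theta) = lambda / (2*d)
sin(theta) = 0.0873 / (2 * 0.1063) = 0.41063
theta = 24.24 deg


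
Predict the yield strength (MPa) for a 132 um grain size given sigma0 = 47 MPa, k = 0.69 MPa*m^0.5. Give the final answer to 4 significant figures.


sigma_y = sigma0 + k / sqrt(d)
d = 132 um = 1.32e-04 m
sigma_y = 47 + 0.69 / sqrt(1.32e-04)
sigma_y = 107.1 MPa


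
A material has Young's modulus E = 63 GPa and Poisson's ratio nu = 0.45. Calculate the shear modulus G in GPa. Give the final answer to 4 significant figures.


G = E / (2*(1+nu))
G = 63 / (2*(1+0.45))
G = 21.72 GPa


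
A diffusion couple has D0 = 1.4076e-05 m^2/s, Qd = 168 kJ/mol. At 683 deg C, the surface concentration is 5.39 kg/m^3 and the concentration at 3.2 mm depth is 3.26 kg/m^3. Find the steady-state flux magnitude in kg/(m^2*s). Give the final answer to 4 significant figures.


Step 1: D = D0 * exp(-Qd/(R*T))
T = 683 + 273.15 = 956.15 K
D = 1.4076e-05 * exp(-168e3 / (8.314 * 956.15)) = 9.33853e-15 m^2/s
Step 2: J = D * (C1 - C2) / dx
J = 9.33853e-15 * (5.39 - 3.26) / 3.2e-03
J = 6.216e-12 kg/(m^2*s)


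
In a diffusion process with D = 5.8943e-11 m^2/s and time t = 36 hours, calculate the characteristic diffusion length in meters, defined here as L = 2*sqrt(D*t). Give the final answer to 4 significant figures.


t = 36 hr = 129600 s
Diffusion length = 2*sqrt(D*t)
= 2*sqrt(5.8943e-11 * 129600)
= 5.528e-03 m
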